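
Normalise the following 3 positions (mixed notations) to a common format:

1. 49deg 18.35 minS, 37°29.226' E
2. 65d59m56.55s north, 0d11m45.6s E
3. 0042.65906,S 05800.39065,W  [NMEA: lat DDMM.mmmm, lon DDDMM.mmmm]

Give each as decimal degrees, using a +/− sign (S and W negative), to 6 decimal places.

Point 1:
  φ: 18.35′ = 0.305833°; total 49.3058333
  hemisphere S, so the sign is −
  Lon: 29.226′ = 0.487100°; total 37.4871000
  E ⇒ keep positive
Point 2:
  φ: 65 + 59/60 + 56.55/3600 = 65.9990417
  N → positive
  Longitude: 11′ + 45.6″ = 11.76000′; 0 + 11.76000/60 = 0.1960000
  E ⇒ keep positive
Point 3:
  Lat: split at 2 digits → 00° and 42.65906′; 0 + 42.65906/60 = 0.7109843
  hemisphere S, so the sign is −
  Longitude: split at 3 digits → 058° and 0.39065′; 58 + 0.39065/60 = 58.0065108
  W → negative

1. -49.305833, 37.487100
2. 65.999042, 0.196000
3. -0.710984, -58.006511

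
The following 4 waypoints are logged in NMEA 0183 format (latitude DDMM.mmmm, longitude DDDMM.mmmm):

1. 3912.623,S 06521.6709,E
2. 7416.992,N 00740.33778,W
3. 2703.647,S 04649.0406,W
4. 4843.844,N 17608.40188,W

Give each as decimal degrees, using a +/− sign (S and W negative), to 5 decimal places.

1. -39.21038, 65.36118
2. 74.28320, -7.67230
3. -27.06078, -46.81734
4. 48.73073, -176.14003

Point 1:
  Lat: degrees = first 2 digits = 39, minutes = 12.623; 39 + 12.623/60 = 39.210383
  hemisphere S, so the sign is −
  Lon: split at 3 digits → 065° and 21.6709′; 65 + 21.6709/60 = 65.361182
  E → positive
Point 2:
  Latitude: degrees = first 2 digits = 74, minutes = 16.992; 74 + 16.992/60 = 74.283200
  N → positive
  λ: split at 3 digits → 007° and 40.33778′; 7 + 40.33778/60 = 7.672296
  W → negative
Point 3:
  Latitude: degrees = first 2 digits = 27, minutes = 3.647; 27 + 3.647/60 = 27.060783
  S ⇒ negate
  λ: degrees = first 3 digits = 46, minutes = 49.0406; 46 + 49.0406/60 = 46.817343
  W → negative
Point 4:
  φ: split at 2 digits → 48° and 43.844′; 48 + 43.844/60 = 48.730733
  N → positive
  λ: split at 3 digits → 176° and 8.40188′; 176 + 8.40188/60 = 176.140031
  W → negative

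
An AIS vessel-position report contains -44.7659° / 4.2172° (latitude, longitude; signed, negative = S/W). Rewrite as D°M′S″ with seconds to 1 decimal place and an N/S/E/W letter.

44°45′57.2″ S, 4°13′1.9″ E

Latitude is negative → S; |value| = 44.765900
Latitude: whole degrees 44; 45.95400′ → 45′ and 57.240″
Longitude: 0.217200° → 13.03200′; 0.03200 × 60 = 1.920″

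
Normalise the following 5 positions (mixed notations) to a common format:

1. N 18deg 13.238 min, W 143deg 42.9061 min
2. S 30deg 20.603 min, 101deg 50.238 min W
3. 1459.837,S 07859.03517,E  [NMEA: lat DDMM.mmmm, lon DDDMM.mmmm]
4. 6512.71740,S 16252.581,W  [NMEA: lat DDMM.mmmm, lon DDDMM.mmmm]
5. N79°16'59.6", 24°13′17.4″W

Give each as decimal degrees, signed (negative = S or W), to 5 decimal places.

1. 18.22063, -143.71510
2. -30.34338, -101.83730
3. -14.99728, 78.98392
4. -65.21196, -162.87635
5. 79.28322, -24.22150

Point 1:
  φ: 18 + 13.238/60 = 18.220633
  N → positive
  λ: 42.9061′ = 0.715102°; total 143.715102
  hemisphere W, so the sign is −
Point 2:
  Latitude: 20.603′ = 0.343383°; total 30.343383
  S ⇒ negate
  λ: 50.238′ = 0.837300°; total 101.837300
  W ⇒ negate
Point 3:
  Latitude: split at 2 digits → 14° and 59.837′; 14 + 59.837/60 = 14.997283
  S ⇒ negate
  Longitude: degrees = first 3 digits = 78, minutes = 59.03517; 78 + 59.03517/60 = 78.983920
  E → positive
Point 4:
  Latitude: degrees = first 2 digits = 65, minutes = 12.7174; 65 + 12.7174/60 = 65.211957
  hemisphere S, so the sign is −
  Longitude: split at 3 digits → 162° and 52.581′; 162 + 52.581/60 = 162.876350
  hemisphere W, so the sign is −
Point 5:
  Lat: 79 + 16/60 + 59.6/3600 = 79.283222
  N → positive
  Longitude: 13′ + 17.4″ = 13.29000′; 24 + 13.29000/60 = 24.221500
  W → negative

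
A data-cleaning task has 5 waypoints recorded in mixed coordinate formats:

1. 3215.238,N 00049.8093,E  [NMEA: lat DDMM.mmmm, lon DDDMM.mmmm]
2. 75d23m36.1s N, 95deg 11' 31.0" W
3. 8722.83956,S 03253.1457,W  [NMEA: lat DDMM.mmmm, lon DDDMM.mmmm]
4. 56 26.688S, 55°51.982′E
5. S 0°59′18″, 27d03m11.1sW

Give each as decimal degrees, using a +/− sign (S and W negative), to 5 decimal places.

Point 1:
  φ: split at 2 digits → 32° and 15.238′; 32 + 15.238/60 = 32.253967
  N → positive
  λ: degrees = first 3 digits = 0, minutes = 49.8093; 0 + 49.8093/60 = 0.830155
  E ⇒ keep positive
Point 2:
  Latitude: 75 + 23/60 + 36.1/3600 = 75.393361
  N ⇒ keep positive
  λ: 95° + 11/60 + 31/3600 = 95 + 0.183333 + 0.008611 = 95.191944
  hemisphere W, so the sign is −
Point 3:
  Lat: split at 2 digits → 87° and 22.83956′; 87 + 22.83956/60 = 87.380659
  hemisphere S, so the sign is −
  Longitude: split at 3 digits → 032° and 53.1457′; 32 + 53.1457/60 = 32.885762
  hemisphere W, so the sign is −
Point 4:
  Latitude: 56 + 26.688/60 = 56.444800
  hemisphere S, so the sign is −
  λ: 55 + 51.982/60 = 55.866367
  E → positive
Point 5:
  φ: 59′ + 18″ = 59.30000′; 0 + 59.30000/60 = 0.988333
  S ⇒ negate
  Longitude: 27° + 3/60 + 11.1/3600 = 27 + 0.050000 + 0.003083 = 27.053083
  W ⇒ negate

1. 32.25397, 0.83016
2. 75.39336, -95.19194
3. -87.38066, -32.88576
4. -56.44480, 55.86637
5. -0.98833, -27.05308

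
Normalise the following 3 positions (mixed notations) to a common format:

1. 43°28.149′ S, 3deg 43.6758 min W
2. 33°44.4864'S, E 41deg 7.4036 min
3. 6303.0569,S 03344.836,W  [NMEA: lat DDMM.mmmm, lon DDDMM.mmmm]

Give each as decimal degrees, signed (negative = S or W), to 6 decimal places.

Point 1:
  Lat: 43 + 28.149/60 = 43.4691500
  S → negative
  Longitude: 43.6758′ = 0.727930°; total 3.7279300
  hemisphere W, so the sign is −
Point 2:
  Lat: 44.4864′ = 0.741440°; total 33.7414400
  hemisphere S, so the sign is −
  Lon: 7.4036′ = 0.123393°; total 41.1233933
  E → positive
Point 3:
  Latitude: degrees = first 2 digits = 63, minutes = 3.0569; 63 + 3.0569/60 = 63.0509483
  hemisphere S, so the sign is −
  Lon: split at 3 digits → 033° and 44.836′; 33 + 44.836/60 = 33.7472667
  hemisphere W, so the sign is −

1. -43.469150, -3.727930
2. -33.741440, 41.123393
3. -63.050948, -33.747267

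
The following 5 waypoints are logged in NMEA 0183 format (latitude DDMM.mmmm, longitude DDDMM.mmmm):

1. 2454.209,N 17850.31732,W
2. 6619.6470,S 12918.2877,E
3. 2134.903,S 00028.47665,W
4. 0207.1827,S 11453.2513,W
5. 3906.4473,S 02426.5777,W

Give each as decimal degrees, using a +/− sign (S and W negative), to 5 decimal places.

Point 1:
  φ: split at 2 digits → 24° and 54.209′; 24 + 54.209/60 = 24.903483
  N ⇒ keep positive
  Lon: degrees = first 3 digits = 178, minutes = 50.31732; 178 + 50.31732/60 = 178.838622
  W ⇒ negate
Point 2:
  φ: degrees = first 2 digits = 66, minutes = 19.647; 66 + 19.647/60 = 66.327450
  hemisphere S, so the sign is −
  Longitude: degrees = first 3 digits = 129, minutes = 18.2877; 129 + 18.2877/60 = 129.304795
  E ⇒ keep positive
Point 3:
  Latitude: split at 2 digits → 21° and 34.903′; 21 + 34.903/60 = 21.581717
  S ⇒ negate
  Longitude: degrees = first 3 digits = 0, minutes = 28.47665; 0 + 28.47665/60 = 0.474611
  W ⇒ negate
Point 4:
  φ: split at 2 digits → 02° and 7.1827′; 2 + 7.1827/60 = 2.119712
  S → negative
  λ: degrees = first 3 digits = 114, minutes = 53.2513; 114 + 53.2513/60 = 114.887522
  W ⇒ negate
Point 5:
  Lat: degrees = first 2 digits = 39, minutes = 6.4473; 39 + 6.4473/60 = 39.107455
  S → negative
  λ: split at 3 digits → 024° and 26.5777′; 24 + 26.5777/60 = 24.442962
  W → negative

1. 24.90348, -178.83862
2. -66.32745, 129.30480
3. -21.58172, -0.47461
4. -2.11971, -114.88752
5. -39.10746, -24.44296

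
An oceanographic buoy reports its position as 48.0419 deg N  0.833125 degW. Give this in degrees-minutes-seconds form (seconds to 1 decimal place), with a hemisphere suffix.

φ: 0.041900° → 2.51400′; 0.51400 × 60 = 30.840″
Longitude: 0.833125° → 49.98750′; 0.98750 × 60 = 59.250″

48°02′30.8″ N, 0°49′59.3″ W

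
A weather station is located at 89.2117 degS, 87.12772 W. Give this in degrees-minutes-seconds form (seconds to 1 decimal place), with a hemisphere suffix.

Lat: whole degrees 89; 12.70200′ → 12′ and 42.120″
Lon: 0.127720° → 7.66320′; 0.66320 × 60 = 39.792″

89°12′42.1″ S, 87°07′39.8″ W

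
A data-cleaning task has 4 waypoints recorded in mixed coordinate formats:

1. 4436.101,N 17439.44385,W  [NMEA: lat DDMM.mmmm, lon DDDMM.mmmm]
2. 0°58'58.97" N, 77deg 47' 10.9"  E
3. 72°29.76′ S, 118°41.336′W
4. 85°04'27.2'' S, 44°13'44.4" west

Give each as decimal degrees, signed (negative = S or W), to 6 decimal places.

Point 1:
  Latitude: split at 2 digits → 44° and 36.101′; 44 + 36.101/60 = 44.6016833
  N ⇒ keep positive
  Longitude: degrees = first 3 digits = 174, minutes = 39.44385; 174 + 39.44385/60 = 174.6573975
  W → negative
Point 2:
  Lat: 0° + 58/60 + 58.97/3600 = 0 + 0.966667 + 0.016381 = 0.9830472
  N ⇒ keep positive
  Longitude: 77 + 47/60 + 10.9/3600 = 77.7863611
  E → positive
Point 3:
  Lat: 72 + 29.76/60 = 72.4960000
  hemisphere S, so the sign is −
  λ: 41.336′ = 0.688933°; total 118.6889333
  W ⇒ negate
Point 4:
  Latitude: 4′ + 27.2″ = 4.45333′; 85 + 4.45333/60 = 85.0742222
  S → negative
  λ: 44 + 13/60 + 44.4/3600 = 44.2290000
  W → negative

1. 44.601683, -174.657398
2. 0.983047, 77.786361
3. -72.496000, -118.688933
4. -85.074222, -44.229000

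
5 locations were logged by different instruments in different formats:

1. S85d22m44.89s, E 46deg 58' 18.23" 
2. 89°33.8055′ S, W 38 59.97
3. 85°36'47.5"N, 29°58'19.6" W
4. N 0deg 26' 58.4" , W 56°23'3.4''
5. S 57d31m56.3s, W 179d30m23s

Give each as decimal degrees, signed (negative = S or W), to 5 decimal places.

Point 1:
  φ: 85° + 22/60 + 44.89/3600 = 85 + 0.366667 + 0.012469 = 85.379136
  S → negative
  Lon: 58′ + 18.23″ = 58.30383′; 46 + 58.30383/60 = 46.971731
  E → positive
Point 2:
  φ: 89 + 33.8055/60 = 89.563425
  S ⇒ negate
  Lon: 38 + 59.97/60 = 38.999500
  W ⇒ negate
Point 3:
  φ: 85 + 36/60 + 47.5/3600 = 85.613194
  N → positive
  Longitude: 58′ + 19.6″ = 58.32667′; 29 + 58.32667/60 = 29.972111
  W ⇒ negate
Point 4:
  Lat: 0 + 26/60 + 58.4/3600 = 0.449556
  N → positive
  Longitude: 56 + 23/60 + 3.4/3600 = 56.384278
  W ⇒ negate
Point 5:
  Lat: 31′ + 56.3″ = 31.93833′; 57 + 31.93833/60 = 57.532306
  S ⇒ negate
  Lon: 179 + 30/60 + 23/3600 = 179.506389
  W ⇒ negate

1. -85.37914, 46.97173
2. -89.56343, -38.99950
3. 85.61319, -29.97211
4. 0.44956, -56.38428
5. -57.53231, -179.50639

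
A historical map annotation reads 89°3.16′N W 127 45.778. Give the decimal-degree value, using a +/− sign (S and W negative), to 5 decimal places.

φ: 89 + 3.16/60 = 89.052667
N ⇒ keep positive
λ: 45.778′ = 0.762967°; total 127.762967
W ⇒ negate

89.05267, -127.76297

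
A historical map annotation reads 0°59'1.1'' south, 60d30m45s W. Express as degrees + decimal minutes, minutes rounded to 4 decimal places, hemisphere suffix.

0° 59.0183′ S, 60° 30.7500′ W

φ: seconds/60 = 0.01833; minutes = 59 + 0.01833 = 59.018333
λ: seconds/60 = 0.75000; minutes = 30 + 0.75000 = 30.750000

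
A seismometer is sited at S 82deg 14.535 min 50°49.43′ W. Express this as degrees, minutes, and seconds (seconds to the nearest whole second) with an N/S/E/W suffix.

φ: fractional minutes 0.53500 × 60 = 32.10″
Lon: 49.43000′ → 49′ and 0.43000 × 60 = 25.80″

82°14′32″ S, 50°49′26″ W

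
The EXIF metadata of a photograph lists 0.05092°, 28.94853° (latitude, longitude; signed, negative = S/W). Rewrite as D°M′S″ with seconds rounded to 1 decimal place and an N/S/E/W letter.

0°03′3.3″ N, 28°56′54.7″ E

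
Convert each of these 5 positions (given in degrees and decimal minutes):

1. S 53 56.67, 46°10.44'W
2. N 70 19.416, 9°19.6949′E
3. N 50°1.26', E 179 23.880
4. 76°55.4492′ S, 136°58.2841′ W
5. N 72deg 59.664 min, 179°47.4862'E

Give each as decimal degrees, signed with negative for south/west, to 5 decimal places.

Point 1:
  Latitude: 56.67′ = 0.944500°; total 53.944500
  S ⇒ negate
  Lon: 46 + 10.44/60 = 46.174000
  W ⇒ negate
Point 2:
  Latitude: 70 + 19.416/60 = 70.323600
  N → positive
  Lon: 9 + 19.6949/60 = 9.328248
  E ⇒ keep positive
Point 3:
  Lat: 1.26′ = 0.021000°; total 50.021000
  N ⇒ keep positive
  Longitude: 23.88′ = 0.398000°; total 179.398000
  E ⇒ keep positive
Point 4:
  Lat: 55.4492′ = 0.924153°; total 76.924153
  S ⇒ negate
  λ: 58.2841′ = 0.971402°; total 136.971402
  hemisphere W, so the sign is −
Point 5:
  Lat: 72 + 59.664/60 = 72.994400
  N → positive
  Lon: 179 + 47.4862/60 = 179.791437
  E ⇒ keep positive

1. -53.94450, -46.17400
2. 70.32360, 9.32825
3. 50.02100, 179.39800
4. -76.92415, -136.97140
5. 72.99440, 179.79144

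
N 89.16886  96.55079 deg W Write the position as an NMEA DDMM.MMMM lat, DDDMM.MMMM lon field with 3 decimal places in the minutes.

8910.132,N / 09633.047,W

φ: fractional part 0.168860 → 10.13160 minutes
Longitude: 96° + 0.550790 × 60 = 96° 33.04740′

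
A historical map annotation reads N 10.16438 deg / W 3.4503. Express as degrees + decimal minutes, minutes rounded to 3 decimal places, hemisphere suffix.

Lat: fractional part 0.164380 → 9.86280 minutes
Lon: minutes = (3.450300 − 3) × 60 = 27.01800

10° 9.863′ N, 3° 27.018′ W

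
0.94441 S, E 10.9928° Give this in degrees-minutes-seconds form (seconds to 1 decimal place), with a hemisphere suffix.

Lat: 0.944410° → 56.66460′; 0.66460 × 60 = 39.876″
Longitude: whole degrees 10; 59.56800′ → 59′ and 34.080″

0°56′39.9″ S, 10°59′34.1″ E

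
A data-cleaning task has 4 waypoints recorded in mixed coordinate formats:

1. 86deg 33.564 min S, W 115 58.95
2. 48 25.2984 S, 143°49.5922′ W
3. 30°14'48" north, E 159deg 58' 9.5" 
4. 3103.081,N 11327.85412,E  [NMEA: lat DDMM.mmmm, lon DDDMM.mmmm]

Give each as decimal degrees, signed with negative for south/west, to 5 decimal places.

1. -86.55940, -115.98250
2. -48.42164, -143.82654
3. 30.24667, 159.96931
4. 31.05135, 113.46424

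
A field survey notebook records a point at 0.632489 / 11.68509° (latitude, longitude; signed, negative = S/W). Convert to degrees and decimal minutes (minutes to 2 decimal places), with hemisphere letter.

Latitude: minutes = (0.632489 − 0) × 60 = 37.9493
Lon: minutes = (11.685090 − 11) × 60 = 41.1054

0° 37.95′ N, 11° 41.11′ E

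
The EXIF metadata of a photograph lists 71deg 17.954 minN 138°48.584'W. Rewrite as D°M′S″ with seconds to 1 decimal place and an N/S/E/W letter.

71°17′57.2″ N, 138°48′35.0″ W

Lat: 17.95400′ → 17′ and 0.95400 × 60 = 57.240″
Lon: fractional minutes 0.58400 × 60 = 35.040″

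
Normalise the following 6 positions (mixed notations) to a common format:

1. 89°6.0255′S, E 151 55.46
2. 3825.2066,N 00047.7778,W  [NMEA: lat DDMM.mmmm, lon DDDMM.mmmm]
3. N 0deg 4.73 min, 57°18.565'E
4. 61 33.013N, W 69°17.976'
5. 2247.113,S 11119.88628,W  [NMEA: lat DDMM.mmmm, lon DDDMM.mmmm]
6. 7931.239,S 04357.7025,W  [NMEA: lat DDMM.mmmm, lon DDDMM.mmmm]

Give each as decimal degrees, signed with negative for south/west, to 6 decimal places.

Point 1:
  Lat: 89 + 6.0255/60 = 89.1004250
  S → negative
  Lon: 55.46′ = 0.924333°; total 151.9243333
  E ⇒ keep positive
Point 2:
  φ: split at 2 digits → 38° and 25.2066′; 38 + 25.2066/60 = 38.4201100
  N ⇒ keep positive
  λ: split at 3 digits → 000° and 47.7778′; 0 + 47.7778/60 = 0.7962967
  W ⇒ negate
Point 3:
  φ: 4.73′ = 0.078833°; total 0.0788333
  N ⇒ keep positive
  λ: 18.565′ = 0.309417°; total 57.3094167
  E → positive
Point 4:
  φ: 33.013′ = 0.550217°; total 61.5502167
  N ⇒ keep positive
  Lon: 17.976′ = 0.299600°; total 69.2996000
  W ⇒ negate
Point 5:
  Latitude: degrees = first 2 digits = 22, minutes = 47.113; 22 + 47.113/60 = 22.7852167
  S → negative
  Longitude: split at 3 digits → 111° and 19.88628′; 111 + 19.88628/60 = 111.3314380
  W ⇒ negate
Point 6:
  φ: degrees = first 2 digits = 79, minutes = 31.239; 79 + 31.239/60 = 79.5206500
  S → negative
  Longitude: split at 3 digits → 043° and 57.7025′; 43 + 57.7025/60 = 43.9617083
  W ⇒ negate

1. -89.100425, 151.924333
2. 38.420110, -0.796297
3. 0.078833, 57.309417
4. 61.550217, -69.299600
5. -22.785217, -111.331438
6. -79.520650, -43.961708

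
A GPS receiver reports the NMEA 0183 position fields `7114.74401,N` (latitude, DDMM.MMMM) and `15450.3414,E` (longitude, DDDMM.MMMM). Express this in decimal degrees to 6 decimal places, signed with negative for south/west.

Lat: degrees = first 2 digits = 71, minutes = 14.74401; 71 + 14.74401/60 = 71.2457335
N ⇒ keep positive
Longitude: split at 3 digits → 154° and 50.3414′; 154 + 50.3414/60 = 154.8390233
E → positive

71.245734, 154.839023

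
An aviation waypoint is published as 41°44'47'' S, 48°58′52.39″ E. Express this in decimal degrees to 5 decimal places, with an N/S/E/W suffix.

φ: 41° + 44/60 + 47/3600 = 41 + 0.733333 + 0.013056 = 41.746389
λ: 48° + 58/60 + 52.39/3600 = 48 + 0.966667 + 0.014553 = 48.981219

41.74639° S, 48.98122° E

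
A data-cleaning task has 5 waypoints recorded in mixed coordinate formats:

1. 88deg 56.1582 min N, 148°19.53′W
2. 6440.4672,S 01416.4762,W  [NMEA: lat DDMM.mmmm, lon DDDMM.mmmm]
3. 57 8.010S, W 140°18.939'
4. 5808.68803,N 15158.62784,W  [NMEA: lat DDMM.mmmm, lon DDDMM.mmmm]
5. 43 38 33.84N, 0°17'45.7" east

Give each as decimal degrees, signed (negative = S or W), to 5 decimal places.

1. 88.93597, -148.32550
2. -64.67445, -14.27460
3. -57.13350, -140.31565
4. 58.14480, -151.97713
5. 43.64273, 0.29603

Point 1:
  φ: 56.1582′ = 0.935970°; total 88.935970
  N ⇒ keep positive
  Longitude: 148 + 19.53/60 = 148.325500
  W → negative
Point 2:
  Lat: split at 2 digits → 64° and 40.4672′; 64 + 40.4672/60 = 64.674453
  S → negative
  Lon: split at 3 digits → 014° and 16.4762′; 14 + 16.4762/60 = 14.274603
  W ⇒ negate
Point 3:
  φ: 8.01′ = 0.133500°; total 57.133500
  S ⇒ negate
  λ: 18.939′ = 0.315650°; total 140.315650
  hemisphere W, so the sign is −
Point 4:
  Lat: degrees = first 2 digits = 58, minutes = 8.68803; 58 + 8.68803/60 = 58.144801
  N → positive
  λ: split at 3 digits → 151° and 58.62784′; 151 + 58.62784/60 = 151.977131
  W ⇒ negate
Point 5:
  φ: 38′ + 33.84″ = 38.56400′; 43 + 38.56400/60 = 43.642733
  N → positive
  λ: 0° + 17/60 + 45.7/3600 = 0 + 0.283333 + 0.012694 = 0.296028
  E ⇒ keep positive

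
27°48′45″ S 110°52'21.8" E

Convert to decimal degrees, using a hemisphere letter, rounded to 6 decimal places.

Latitude: 27° + 48/60 + 45/3600 = 27 + 0.800000 + 0.012500 = 27.8125000
Longitude: 110 + 52/60 + 21.8/3600 = 110.8727222

27.812500° S, 110.872722° E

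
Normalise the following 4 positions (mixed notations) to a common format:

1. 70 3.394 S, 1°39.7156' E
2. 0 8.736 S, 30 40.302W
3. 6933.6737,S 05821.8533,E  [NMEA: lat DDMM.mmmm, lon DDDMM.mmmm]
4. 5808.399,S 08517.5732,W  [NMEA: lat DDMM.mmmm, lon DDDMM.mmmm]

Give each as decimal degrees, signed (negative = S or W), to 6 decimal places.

Point 1:
  Lat: 70 + 3.394/60 = 70.0565667
  S ⇒ negate
  Longitude: 1 + 39.7156/60 = 1.6619267
  E → positive
Point 2:
  Latitude: 8.736′ = 0.145600°; total 0.1456000
  S → negative
  Lon: 30 + 40.302/60 = 30.6717000
  hemisphere W, so the sign is −
Point 3:
  φ: degrees = first 2 digits = 69, minutes = 33.6737; 69 + 33.6737/60 = 69.5612283
  hemisphere S, so the sign is −
  Lon: split at 3 digits → 058° and 21.8533′; 58 + 21.8533/60 = 58.3642217
  E ⇒ keep positive
Point 4:
  φ: split at 2 digits → 58° and 8.399′; 58 + 8.399/60 = 58.1399833
  hemisphere S, so the sign is −
  Longitude: split at 3 digits → 085° and 17.5732′; 85 + 17.5732/60 = 85.2928867
  hemisphere W, so the sign is −

1. -70.056567, 1.661927
2. -0.145600, -30.671700
3. -69.561228, 58.364222
4. -58.139983, -85.292887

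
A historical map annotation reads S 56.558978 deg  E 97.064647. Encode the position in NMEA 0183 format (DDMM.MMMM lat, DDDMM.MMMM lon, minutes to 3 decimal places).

Latitude: fractional part 0.558978 → 33.53868 minutes
Lon: 97° + 0.064647 × 60 = 97° 3.87882′

5633.539,S / 09703.879,E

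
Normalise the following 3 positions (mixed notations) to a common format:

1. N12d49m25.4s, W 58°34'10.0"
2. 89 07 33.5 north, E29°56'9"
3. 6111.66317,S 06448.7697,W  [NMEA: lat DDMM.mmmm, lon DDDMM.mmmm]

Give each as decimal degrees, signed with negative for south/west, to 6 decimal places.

Point 1:
  φ: 12° + 49/60 + 25.4/3600 = 12 + 0.816667 + 0.007056 = 12.8237222
  N → positive
  Lon: 58 + 34/60 + 10/3600 = 58.5694444
  hemisphere W, so the sign is −
Point 2:
  Latitude: 89° + 7/60 + 33.5/3600 = 89 + 0.116667 + 0.009306 = 89.1259722
  N → positive
  λ: 29° + 56/60 + 9/3600 = 29 + 0.933333 + 0.002500 = 29.9358333
  E ⇒ keep positive
Point 3:
  Lat: split at 2 digits → 61° and 11.66317′; 61 + 11.66317/60 = 61.1943862
  S ⇒ negate
  λ: degrees = first 3 digits = 64, minutes = 48.7697; 64 + 48.7697/60 = 64.8128283
  hemisphere W, so the sign is −

1. 12.823722, -58.569444
2. 89.125972, 29.935833
3. -61.194386, -64.812828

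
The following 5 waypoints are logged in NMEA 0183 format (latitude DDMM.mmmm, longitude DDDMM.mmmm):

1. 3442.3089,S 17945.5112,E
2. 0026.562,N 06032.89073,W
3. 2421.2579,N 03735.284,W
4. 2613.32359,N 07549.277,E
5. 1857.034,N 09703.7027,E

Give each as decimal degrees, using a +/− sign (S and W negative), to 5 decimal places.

Point 1:
  Latitude: split at 2 digits → 34° and 42.3089′; 34 + 42.3089/60 = 34.705148
  S → negative
  Longitude: degrees = first 3 digits = 179, minutes = 45.5112; 179 + 45.5112/60 = 179.758520
  E ⇒ keep positive
Point 2:
  Lat: split at 2 digits → 00° and 26.562′; 0 + 26.562/60 = 0.442700
  N → positive
  Lon: degrees = first 3 digits = 60, minutes = 32.89073; 60 + 32.89073/60 = 60.548179
  W ⇒ negate
Point 3:
  φ: split at 2 digits → 24° and 21.2579′; 24 + 21.2579/60 = 24.354298
  N ⇒ keep positive
  Longitude: degrees = first 3 digits = 37, minutes = 35.284; 37 + 35.284/60 = 37.588067
  W ⇒ negate
Point 4:
  Lat: split at 2 digits → 26° and 13.32359′; 26 + 13.32359/60 = 26.222060
  N ⇒ keep positive
  Longitude: degrees = first 3 digits = 75, minutes = 49.277; 75 + 49.277/60 = 75.821283
  E ⇒ keep positive
Point 5:
  φ: degrees = first 2 digits = 18, minutes = 57.034; 18 + 57.034/60 = 18.950567
  N ⇒ keep positive
  Longitude: degrees = first 3 digits = 97, minutes = 3.7027; 97 + 3.7027/60 = 97.061712
  E ⇒ keep positive

1. -34.70515, 179.75852
2. 0.44270, -60.54818
3. 24.35430, -37.58807
4. 26.22206, 75.82128
5. 18.95057, 97.06171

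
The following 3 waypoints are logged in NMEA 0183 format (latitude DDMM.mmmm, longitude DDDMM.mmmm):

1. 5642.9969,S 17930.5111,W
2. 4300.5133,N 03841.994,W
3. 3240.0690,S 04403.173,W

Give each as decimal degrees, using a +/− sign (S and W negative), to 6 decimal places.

1. -56.716615, -179.508518
2. 43.008555, -38.699900
3. -32.667817, -44.052883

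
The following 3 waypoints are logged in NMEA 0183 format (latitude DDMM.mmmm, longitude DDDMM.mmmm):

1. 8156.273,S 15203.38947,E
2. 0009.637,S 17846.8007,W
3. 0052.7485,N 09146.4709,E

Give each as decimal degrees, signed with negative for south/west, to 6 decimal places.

Point 1:
  Latitude: degrees = first 2 digits = 81, minutes = 56.273; 81 + 56.273/60 = 81.9378833
  hemisphere S, so the sign is −
  λ: degrees = first 3 digits = 152, minutes = 3.38947; 152 + 3.38947/60 = 152.0564912
  E → positive
Point 2:
  Lat: split at 2 digits → 00° and 9.637′; 0 + 9.637/60 = 0.1606167
  hemisphere S, so the sign is −
  Longitude: degrees = first 3 digits = 178, minutes = 46.8007; 178 + 46.8007/60 = 178.7800117
  W ⇒ negate
Point 3:
  Lat: split at 2 digits → 00° and 52.7485′; 0 + 52.7485/60 = 0.8791417
  N → positive
  Lon: degrees = first 3 digits = 91, minutes = 46.4709; 91 + 46.4709/60 = 91.7745150
  E ⇒ keep positive

1. -81.937883, 152.056491
2. -0.160617, -178.780012
3. 0.879142, 91.774515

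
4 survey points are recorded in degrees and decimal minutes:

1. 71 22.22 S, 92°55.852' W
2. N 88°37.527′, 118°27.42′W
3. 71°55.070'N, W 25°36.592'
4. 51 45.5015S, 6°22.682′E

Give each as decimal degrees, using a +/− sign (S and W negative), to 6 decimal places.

1. -71.370333, -92.930867
2. 88.625450, -118.457000
3. 71.917833, -25.609867
4. -51.758358, 6.378033

Point 1:
  Latitude: 71 + 22.22/60 = 71.3703333
  S → negative
  Lon: 92 + 55.852/60 = 92.9308667
  hemisphere W, so the sign is −
Point 2:
  Lat: 88 + 37.527/60 = 88.6254500
  N → positive
  λ: 27.42′ = 0.457000°; total 118.4570000
  W ⇒ negate
Point 3:
  Lat: 55.07′ = 0.917833°; total 71.9178333
  N ⇒ keep positive
  λ: 36.592′ = 0.609867°; total 25.6098667
  W ⇒ negate
Point 4:
  Latitude: 45.5015′ = 0.758358°; total 51.7583583
  hemisphere S, so the sign is −
  Longitude: 6 + 22.682/60 = 6.3780333
  E ⇒ keep positive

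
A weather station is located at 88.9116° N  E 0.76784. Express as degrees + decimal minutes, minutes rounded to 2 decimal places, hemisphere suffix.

88° 54.70′ N, 0° 46.07′ E

φ: 88° + 0.911600 × 60 = 88° 54.6960′
Longitude: 0° + 0.767840 × 60 = 0° 46.0704′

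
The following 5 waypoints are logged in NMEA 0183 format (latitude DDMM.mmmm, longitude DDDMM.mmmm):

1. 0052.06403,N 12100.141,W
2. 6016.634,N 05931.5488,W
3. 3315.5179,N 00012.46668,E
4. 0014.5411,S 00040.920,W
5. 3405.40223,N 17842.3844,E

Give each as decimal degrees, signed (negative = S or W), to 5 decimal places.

Point 1:
  Lat: degrees = first 2 digits = 0, minutes = 52.06403; 0 + 52.06403/60 = 0.867734
  N → positive
  Longitude: split at 3 digits → 121° and 0.141′; 121 + 0.141/60 = 121.002350
  W ⇒ negate
Point 2:
  φ: split at 2 digits → 60° and 16.634′; 60 + 16.634/60 = 60.277233
  N ⇒ keep positive
  Longitude: split at 3 digits → 059° and 31.5488′; 59 + 31.5488/60 = 59.525813
  W → negative
Point 3:
  Lat: split at 2 digits → 33° and 15.5179′; 33 + 15.5179/60 = 33.258632
  N → positive
  λ: degrees = first 3 digits = 0, minutes = 12.46668; 0 + 12.46668/60 = 0.207778
  E → positive
Point 4:
  Latitude: split at 2 digits → 00° and 14.5411′; 0 + 14.5411/60 = 0.242352
  S ⇒ negate
  Longitude: split at 3 digits → 000° and 40.92′; 0 + 40.92/60 = 0.682000
  hemisphere W, so the sign is −
Point 5:
  Latitude: degrees = first 2 digits = 34, minutes = 5.40223; 34 + 5.40223/60 = 34.090037
  N ⇒ keep positive
  Lon: split at 3 digits → 178° and 42.3844′; 178 + 42.3844/60 = 178.706407
  E → positive

1. 0.86773, -121.00235
2. 60.27723, -59.52581
3. 33.25863, 0.20778
4. -0.24235, -0.68200
5. 34.09004, 178.70641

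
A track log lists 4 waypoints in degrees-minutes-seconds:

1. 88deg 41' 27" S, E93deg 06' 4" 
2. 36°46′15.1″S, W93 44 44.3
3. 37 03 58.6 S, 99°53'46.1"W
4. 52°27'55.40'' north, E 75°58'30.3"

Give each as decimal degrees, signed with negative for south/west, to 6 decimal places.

Point 1:
  Latitude: 88° + 41/60 + 27/3600 = 88 + 0.683333 + 0.007500 = 88.6908333
  S → negative
  λ: 93° + 6/60 + 4/3600 = 93 + 0.100000 + 0.001111 = 93.1011111
  E ⇒ keep positive
Point 2:
  Lat: 36° + 46/60 + 15.1/3600 = 36 + 0.766667 + 0.004194 = 36.7708611
  hemisphere S, so the sign is −
  Longitude: 93 + 44/60 + 44.3/3600 = 93.7456389
  W → negative
Point 3:
  Latitude: 37 + 3/60 + 58.6/3600 = 37.0662778
  S → negative
  Lon: 99° + 53/60 + 46.1/3600 = 99 + 0.883333 + 0.012806 = 99.8961389
  hemisphere W, so the sign is −
Point 4:
  Lat: 52° + 27/60 + 55.4/3600 = 52 + 0.450000 + 0.015389 = 52.4653889
  N ⇒ keep positive
  Longitude: 75 + 58/60 + 30.3/3600 = 75.9750833
  E ⇒ keep positive

1. -88.690833, 93.101111
2. -36.770861, -93.745639
3. -37.066278, -99.896139
4. 52.465389, 75.975083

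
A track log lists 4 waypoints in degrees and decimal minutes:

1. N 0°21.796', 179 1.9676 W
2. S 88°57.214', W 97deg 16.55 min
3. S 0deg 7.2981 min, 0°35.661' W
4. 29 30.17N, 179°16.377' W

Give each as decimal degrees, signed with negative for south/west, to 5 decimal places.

Point 1:
  φ: 0 + 21.796/60 = 0.363267
  N ⇒ keep positive
  Longitude: 1.9676′ = 0.032793°; total 179.032793
  hemisphere W, so the sign is −
Point 2:
  Latitude: 88 + 57.214/60 = 88.953567
  S ⇒ negate
  Longitude: 97 + 16.55/60 = 97.275833
  W → negative
Point 3:
  Latitude: 7.2981′ = 0.121635°; total 0.121635
  hemisphere S, so the sign is −
  Lon: 35.661′ = 0.594350°; total 0.594350
  W ⇒ negate
Point 4:
  φ: 29 + 30.17/60 = 29.502833
  N ⇒ keep positive
  λ: 179 + 16.377/60 = 179.272950
  W → negative

1. 0.36327, -179.03279
2. -88.95357, -97.27583
3. -0.12164, -0.59435
4. 29.50283, -179.27295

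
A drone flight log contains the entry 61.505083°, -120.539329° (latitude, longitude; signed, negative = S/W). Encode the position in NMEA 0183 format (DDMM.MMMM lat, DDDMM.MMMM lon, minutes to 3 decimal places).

6130.305,N / 12032.360,W

φ: fractional part 0.505083 → 30.30498 minutes
Longitude is negative → W; |value| = 120.539329
Longitude: fractional part 0.539329 → 32.35974 minutes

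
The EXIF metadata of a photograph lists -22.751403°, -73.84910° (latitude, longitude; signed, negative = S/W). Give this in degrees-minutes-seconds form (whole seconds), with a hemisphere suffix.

Latitude is negative → S; |value| = 22.751403
φ: whole degrees 22; 45.08418′ → 45′ and 5.05″
Longitude is negative → W; |value| = 73.849100
λ: 0.849100° → 50.94600′; 0.94600 × 60 = 56.76″

22°45′5″ S, 73°50′57″ W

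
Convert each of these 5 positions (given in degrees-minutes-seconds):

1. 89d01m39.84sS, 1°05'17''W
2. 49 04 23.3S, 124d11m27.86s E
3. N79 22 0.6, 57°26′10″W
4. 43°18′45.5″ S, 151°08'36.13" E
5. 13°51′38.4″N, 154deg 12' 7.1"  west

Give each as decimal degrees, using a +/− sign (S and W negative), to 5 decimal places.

1. -89.02773, -1.08806
2. -49.07314, 124.19107
3. 79.36683, -57.43611
4. -43.31264, 151.14337
5. 13.86067, -154.20197

Point 1:
  Lat: 89 + 1/60 + 39.84/3600 = 89.027733
  hemisphere S, so the sign is −
  λ: 1° + 5/60 + 17/3600 = 1 + 0.083333 + 0.004722 = 1.088056
  W → negative
Point 2:
  Latitude: 49 + 4/60 + 23.3/3600 = 49.073139
  hemisphere S, so the sign is −
  λ: 124 + 11/60 + 27.86/3600 = 124.191072
  E → positive
Point 3:
  Latitude: 22′ + 0.6″ = 22.01000′; 79 + 22.01000/60 = 79.366833
  N → positive
  Longitude: 57° + 26/60 + 10/3600 = 57 + 0.433333 + 0.002778 = 57.436111
  W ⇒ negate
Point 4:
  φ: 18′ + 45.5″ = 18.75833′; 43 + 18.75833/60 = 43.312639
  S ⇒ negate
  λ: 8′ + 36.13″ = 8.60217′; 151 + 8.60217/60 = 151.143369
  E → positive
Point 5:
  Latitude: 13 + 51/60 + 38.4/3600 = 13.860667
  N → positive
  λ: 154 + 12/60 + 7.1/3600 = 154.201972
  hemisphere W, so the sign is −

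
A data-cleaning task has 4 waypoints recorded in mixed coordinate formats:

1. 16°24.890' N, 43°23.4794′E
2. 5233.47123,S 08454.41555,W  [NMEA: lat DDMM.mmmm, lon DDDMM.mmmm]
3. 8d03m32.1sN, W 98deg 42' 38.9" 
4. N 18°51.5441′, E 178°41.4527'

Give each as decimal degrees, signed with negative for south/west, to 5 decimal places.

Point 1:
  φ: 24.89′ = 0.414833°; total 16.414833
  N ⇒ keep positive
  λ: 23.4794′ = 0.391323°; total 43.391323
  E ⇒ keep positive
Point 2:
  Latitude: degrees = first 2 digits = 52, minutes = 33.47123; 52 + 33.47123/60 = 52.557854
  S → negative
  λ: degrees = first 3 digits = 84, minutes = 54.41555; 84 + 54.41555/60 = 84.906926
  W → negative
Point 3:
  Lat: 8° + 3/60 + 32.1/3600 = 8 + 0.050000 + 0.008917 = 8.058917
  N → positive
  Lon: 42′ + 38.9″ = 42.64833′; 98 + 42.64833/60 = 98.710806
  W ⇒ negate
Point 4:
  Latitude: 18 + 51.5441/60 = 18.859068
  N ⇒ keep positive
  Longitude: 41.4527′ = 0.690878°; total 178.690878
  E → positive

1. 16.41483, 43.39132
2. -52.55785, -84.90693
3. 8.05892, -98.71081
4. 18.85907, 178.69088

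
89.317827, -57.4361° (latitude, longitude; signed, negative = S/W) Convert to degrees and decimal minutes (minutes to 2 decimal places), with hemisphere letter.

89° 19.07′ N, 57° 26.17′ W

Lat: fractional part 0.317827 → 19.0696 minutes
Longitude is negative → W; |value| = 57.436100
λ: 57° + 0.436100 × 60 = 57° 26.1660′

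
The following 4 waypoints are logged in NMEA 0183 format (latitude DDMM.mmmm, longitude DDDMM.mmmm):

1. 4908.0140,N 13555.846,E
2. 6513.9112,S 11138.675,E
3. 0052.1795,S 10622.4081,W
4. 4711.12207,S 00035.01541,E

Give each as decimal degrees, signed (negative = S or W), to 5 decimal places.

1. 49.13357, 135.93077
2. -65.23185, 111.64458
3. -0.86966, -106.37347
4. -47.18537, 0.58359

Point 1:
  Lat: degrees = first 2 digits = 49, minutes = 8.014; 49 + 8.014/60 = 49.133567
  N ⇒ keep positive
  Lon: split at 3 digits → 135° and 55.846′; 135 + 55.846/60 = 135.930767
  E ⇒ keep positive
Point 2:
  Latitude: split at 2 digits → 65° and 13.9112′; 65 + 13.9112/60 = 65.231853
  S ⇒ negate
  Longitude: degrees = first 3 digits = 111, minutes = 38.675; 111 + 38.675/60 = 111.644583
  E ⇒ keep positive
Point 3:
  Lat: split at 2 digits → 00° and 52.1795′; 0 + 52.1795/60 = 0.869658
  hemisphere S, so the sign is −
  λ: degrees = first 3 digits = 106, minutes = 22.4081; 106 + 22.4081/60 = 106.373468
  W ⇒ negate
Point 4:
  Latitude: degrees = first 2 digits = 47, minutes = 11.12207; 47 + 11.12207/60 = 47.185368
  S → negative
  Lon: split at 3 digits → 000° and 35.01541′; 0 + 35.01541/60 = 0.583590
  E → positive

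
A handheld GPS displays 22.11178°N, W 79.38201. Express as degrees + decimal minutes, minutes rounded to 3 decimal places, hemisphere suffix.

22° 6.707′ N, 79° 22.921′ W

Lat: 22° + 0.111780 × 60 = 22° 6.70680′
λ: minutes = (79.382010 − 79) × 60 = 22.92060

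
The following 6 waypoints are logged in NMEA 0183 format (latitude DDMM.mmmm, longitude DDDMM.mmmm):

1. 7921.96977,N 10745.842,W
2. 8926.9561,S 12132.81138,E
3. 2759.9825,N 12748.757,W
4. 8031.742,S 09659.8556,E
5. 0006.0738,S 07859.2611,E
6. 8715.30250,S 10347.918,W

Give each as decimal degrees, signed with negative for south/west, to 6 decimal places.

1. 79.366163, -107.764033
2. -89.449268, 121.546856
3. 27.999708, -127.812617
4. -80.529033, 96.997593
5. -0.101230, 78.987685
6. -87.255042, -103.798633

Point 1:
  φ: degrees = first 2 digits = 79, minutes = 21.96977; 79 + 21.96977/60 = 79.3661628
  N → positive
  λ: split at 3 digits → 107° and 45.842′; 107 + 45.842/60 = 107.7640333
  W → negative
Point 2:
  Latitude: degrees = first 2 digits = 89, minutes = 26.9561; 89 + 26.9561/60 = 89.4492683
  S → negative
  Lon: degrees = first 3 digits = 121, minutes = 32.81138; 121 + 32.81138/60 = 121.5468563
  E ⇒ keep positive
Point 3:
  Lat: split at 2 digits → 27° and 59.9825′; 27 + 59.9825/60 = 27.9997083
  N → positive
  Lon: split at 3 digits → 127° and 48.757′; 127 + 48.757/60 = 127.8126167
  W ⇒ negate
Point 4:
  Latitude: degrees = first 2 digits = 80, minutes = 31.742; 80 + 31.742/60 = 80.5290333
  S → negative
  Longitude: degrees = first 3 digits = 96, minutes = 59.8556; 96 + 59.8556/60 = 96.9975933
  E → positive
Point 5:
  φ: split at 2 digits → 00° and 6.0738′; 0 + 6.0738/60 = 0.1012300
  hemisphere S, so the sign is −
  λ: degrees = first 3 digits = 78, minutes = 59.2611; 78 + 59.2611/60 = 78.9876850
  E ⇒ keep positive
Point 6:
  Lat: degrees = first 2 digits = 87, minutes = 15.3025; 87 + 15.3025/60 = 87.2550417
  hemisphere S, so the sign is −
  Longitude: split at 3 digits → 103° and 47.918′; 103 + 47.918/60 = 103.7986333
  W ⇒ negate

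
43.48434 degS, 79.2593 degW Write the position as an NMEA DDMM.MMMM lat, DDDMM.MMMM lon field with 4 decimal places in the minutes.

4329.0604,S / 07915.5580,W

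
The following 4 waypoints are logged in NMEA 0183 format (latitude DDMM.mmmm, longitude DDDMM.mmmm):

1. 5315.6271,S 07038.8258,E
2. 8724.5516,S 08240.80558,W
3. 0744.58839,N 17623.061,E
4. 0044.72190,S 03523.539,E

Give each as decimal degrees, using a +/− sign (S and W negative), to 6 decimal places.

1. -53.260452, 70.647097
2. -87.409193, -82.680093
3. 7.743140, 176.384350
4. -0.745365, 35.392317

Point 1:
  φ: split at 2 digits → 53° and 15.6271′; 53 + 15.6271/60 = 53.2604517
  S ⇒ negate
  Lon: split at 3 digits → 070° and 38.8258′; 70 + 38.8258/60 = 70.6470967
  E → positive
Point 2:
  Lat: degrees = first 2 digits = 87, minutes = 24.5516; 87 + 24.5516/60 = 87.4091933
  S → negative
  Longitude: split at 3 digits → 082° and 40.80558′; 82 + 40.80558/60 = 82.6800930
  W → negative
Point 3:
  φ: degrees = first 2 digits = 7, minutes = 44.58839; 7 + 44.58839/60 = 7.7431398
  N ⇒ keep positive
  Longitude: degrees = first 3 digits = 176, minutes = 23.061; 176 + 23.061/60 = 176.3843500
  E ⇒ keep positive
Point 4:
  Latitude: degrees = first 2 digits = 0, minutes = 44.7219; 0 + 44.7219/60 = 0.7453650
  S ⇒ negate
  λ: split at 3 digits → 035° and 23.539′; 35 + 23.539/60 = 35.3923167
  E ⇒ keep positive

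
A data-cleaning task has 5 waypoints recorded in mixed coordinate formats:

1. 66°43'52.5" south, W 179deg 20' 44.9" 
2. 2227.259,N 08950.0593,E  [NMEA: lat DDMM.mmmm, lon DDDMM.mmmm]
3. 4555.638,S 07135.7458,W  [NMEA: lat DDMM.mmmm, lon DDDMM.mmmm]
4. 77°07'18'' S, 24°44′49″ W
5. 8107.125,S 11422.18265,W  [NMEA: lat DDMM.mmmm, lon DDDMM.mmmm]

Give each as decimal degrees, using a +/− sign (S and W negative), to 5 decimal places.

1. -66.73125, -179.34581
2. 22.45432, 89.83432
3. -45.92730, -71.59576
4. -77.12167, -24.74694
5. -81.11875, -114.36971

Point 1:
  Lat: 66° + 43/60 + 52.5/3600 = 66 + 0.716667 + 0.014583 = 66.731250
  S → negative
  Longitude: 179° + 20/60 + 44.9/3600 = 179 + 0.333333 + 0.012472 = 179.345806
  hemisphere W, so the sign is −
Point 2:
  Latitude: split at 2 digits → 22° and 27.259′; 22 + 27.259/60 = 22.454317
  N ⇒ keep positive
  Lon: degrees = first 3 digits = 89, minutes = 50.0593; 89 + 50.0593/60 = 89.834322
  E → positive
Point 3:
  Latitude: degrees = first 2 digits = 45, minutes = 55.638; 45 + 55.638/60 = 45.927300
  hemisphere S, so the sign is −
  Longitude: degrees = first 3 digits = 71, minutes = 35.7458; 71 + 35.7458/60 = 71.595763
  hemisphere W, so the sign is −
Point 4:
  Lat: 77 + 7/60 + 18/3600 = 77.121667
  S ⇒ negate
  Lon: 44′ + 49″ = 44.81667′; 24 + 44.81667/60 = 24.746944
  hemisphere W, so the sign is −
Point 5:
  Lat: split at 2 digits → 81° and 7.125′; 81 + 7.125/60 = 81.118750
  S → negative
  λ: split at 3 digits → 114° and 22.18265′; 114 + 22.18265/60 = 114.369711
  W ⇒ negate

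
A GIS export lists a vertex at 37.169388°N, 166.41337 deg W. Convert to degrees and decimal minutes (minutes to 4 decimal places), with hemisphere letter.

37° 10.1633′ N, 166° 24.8022′ W

φ: 37° + 0.169388 × 60 = 37° 10.163280′
Lon: minutes = (166.413370 − 166) × 60 = 24.802200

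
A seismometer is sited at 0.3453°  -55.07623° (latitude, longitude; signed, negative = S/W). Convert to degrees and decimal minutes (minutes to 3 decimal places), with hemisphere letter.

φ: minutes = (0.345300 − 0) × 60 = 20.71800
Longitude is negative → W; |value| = 55.076230
Lon: fractional part 0.076230 → 4.57380 minutes

0° 20.718′ N, 55° 4.574′ W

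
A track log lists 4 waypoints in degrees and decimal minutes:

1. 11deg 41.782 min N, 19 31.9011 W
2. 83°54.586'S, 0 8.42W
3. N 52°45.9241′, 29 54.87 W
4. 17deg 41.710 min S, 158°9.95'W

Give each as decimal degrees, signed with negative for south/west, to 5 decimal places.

1. 11.69637, -19.53169
2. -83.90977, -0.14033
3. 52.76540, -29.91450
4. -17.69517, -158.16583

Point 1:
  φ: 41.782′ = 0.696367°; total 11.696367
  N ⇒ keep positive
  Lon: 19 + 31.9011/60 = 19.531685
  W ⇒ negate
Point 2:
  φ: 83 + 54.586/60 = 83.909767
  S ⇒ negate
  Longitude: 8.42′ = 0.140333°; total 0.140333
  W → negative
Point 3:
  Lat: 45.9241′ = 0.765402°; total 52.765402
  N → positive
  Longitude: 54.87′ = 0.914500°; total 29.914500
  W → negative
Point 4:
  Latitude: 41.71′ = 0.695167°; total 17.695167
  S ⇒ negate
  λ: 9.95′ = 0.165833°; total 158.165833
  hemisphere W, so the sign is −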